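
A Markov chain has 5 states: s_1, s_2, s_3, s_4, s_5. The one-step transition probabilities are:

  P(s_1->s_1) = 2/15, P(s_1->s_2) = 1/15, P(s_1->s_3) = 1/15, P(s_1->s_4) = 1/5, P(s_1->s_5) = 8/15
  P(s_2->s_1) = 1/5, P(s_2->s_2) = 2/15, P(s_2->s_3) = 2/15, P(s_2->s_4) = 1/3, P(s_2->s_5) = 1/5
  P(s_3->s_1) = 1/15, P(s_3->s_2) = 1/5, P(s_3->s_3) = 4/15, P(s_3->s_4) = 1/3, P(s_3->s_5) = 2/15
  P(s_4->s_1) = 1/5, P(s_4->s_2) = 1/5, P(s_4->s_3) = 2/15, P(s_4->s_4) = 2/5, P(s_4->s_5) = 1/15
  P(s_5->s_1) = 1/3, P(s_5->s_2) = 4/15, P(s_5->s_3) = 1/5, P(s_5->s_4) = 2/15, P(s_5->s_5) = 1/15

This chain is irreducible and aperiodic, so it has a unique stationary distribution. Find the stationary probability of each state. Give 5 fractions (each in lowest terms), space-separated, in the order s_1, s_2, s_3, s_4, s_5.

The stationary distribution satisfies pi = pi * P, i.e.:
  pi_s_1 = 2/15*pi_s_1 + 1/5*pi_s_2 + 1/15*pi_s_3 + 1/5*pi_s_4 + 1/3*pi_s_5
  pi_s_2 = 1/15*pi_s_1 + 2/15*pi_s_2 + 1/5*pi_s_3 + 1/5*pi_s_4 + 4/15*pi_s_5
  pi_s_3 = 1/15*pi_s_1 + 2/15*pi_s_2 + 4/15*pi_s_3 + 2/15*pi_s_4 + 1/5*pi_s_5
  pi_s_4 = 1/5*pi_s_1 + 1/3*pi_s_2 + 1/3*pi_s_3 + 2/5*pi_s_4 + 2/15*pi_s_5
  pi_s_5 = 8/15*pi_s_1 + 1/5*pi_s_2 + 2/15*pi_s_3 + 1/15*pi_s_4 + 1/15*pi_s_5
with normalization: pi_s_1 + pi_s_2 + pi_s_3 + pi_s_4 + pi_s_5 = 1.

Using the first 4 balance equations plus normalization, the linear system A*pi = b is:
  [-13/15, 1/5, 1/15, 1/5, 1/3] . pi = 0
  [1/15, -13/15, 1/5, 1/5, 4/15] . pi = 0
  [1/15, 2/15, -11/15, 2/15, 1/5] . pi = 0
  [1/5, 1/3, 1/3, -3/5, 2/15] . pi = 0
  [1, 1, 1, 1, 1] . pi = 1

Solving yields:
  pi_s_1 = 1479/7702
  pi_s_2 = 2026/11553
  pi_s_3 = 3551/23106
  pi_s_4 = 1113/3851
  pi_s_5 = 2194/11553

Verification (pi * P):
  1479/7702*2/15 + 2026/11553*1/5 + 3551/23106*1/15 + 1113/3851*1/5 + 2194/11553*1/3 = 1479/7702 = pi_s_1  (ok)
  1479/7702*1/15 + 2026/11553*2/15 + 3551/23106*1/5 + 1113/3851*1/5 + 2194/11553*4/15 = 2026/11553 = pi_s_2  (ok)
  1479/7702*1/15 + 2026/11553*2/15 + 3551/23106*4/15 + 1113/3851*2/15 + 2194/11553*1/5 = 3551/23106 = pi_s_3  (ok)
  1479/7702*1/5 + 2026/11553*1/3 + 3551/23106*1/3 + 1113/3851*2/5 + 2194/11553*2/15 = 1113/3851 = pi_s_4  (ok)
  1479/7702*8/15 + 2026/11553*1/5 + 3551/23106*2/15 + 1113/3851*1/15 + 2194/11553*1/15 = 2194/11553 = pi_s_5  (ok)

Answer: 1479/7702 2026/11553 3551/23106 1113/3851 2194/11553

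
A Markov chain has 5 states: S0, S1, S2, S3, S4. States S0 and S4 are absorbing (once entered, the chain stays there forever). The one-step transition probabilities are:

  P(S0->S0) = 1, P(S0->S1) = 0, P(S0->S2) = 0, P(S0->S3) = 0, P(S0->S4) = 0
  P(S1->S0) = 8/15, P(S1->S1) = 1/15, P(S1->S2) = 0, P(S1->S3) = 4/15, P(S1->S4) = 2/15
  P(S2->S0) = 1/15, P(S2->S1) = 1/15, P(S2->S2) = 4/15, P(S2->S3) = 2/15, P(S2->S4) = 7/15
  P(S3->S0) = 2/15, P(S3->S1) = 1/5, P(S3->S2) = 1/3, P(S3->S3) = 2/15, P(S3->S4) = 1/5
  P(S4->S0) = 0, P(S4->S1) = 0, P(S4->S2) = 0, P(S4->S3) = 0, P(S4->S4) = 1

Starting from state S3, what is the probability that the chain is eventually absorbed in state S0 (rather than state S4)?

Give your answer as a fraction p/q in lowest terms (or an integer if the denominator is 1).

Let a_i = P(absorbed in S0 | start in state i).
Boundary conditions: a_S0 = 1, a_S4 = 0.
For each transient state i, a_i = sum_j P(i->j) * a_j:
  a_S1 = 8/15*a_S0 + 1/15*a_S1 + 0*a_S2 + 4/15*a_S3 + 2/15*a_S4
  a_S2 = 1/15*a_S0 + 1/15*a_S1 + 4/15*a_S2 + 2/15*a_S3 + 7/15*a_S4
  a_S3 = 2/15*a_S0 + 1/5*a_S1 + 1/3*a_S2 + 2/15*a_S3 + 1/5*a_S4

Substituting a_S0 = 1 and a_S4 = 0, rearrange to (I - Q) a = r where r[i] = P(i -> S0):
  [14/15, 0, -4/15] . (a_S1, a_S2, a_S3) = 8/15
  [-1/15, 11/15, -2/15] . (a_S1, a_S2, a_S3) = 1/15
  [-1/5, -1/3, 13/15] . (a_S1, a_S2, a_S3) = 2/15

Solving yields:
  a_S1 = 586/855
  a_S2 = 193/855
  a_S3 = 341/855

Starting state is S3, so the absorption probability is a_S3 = 341/855.

Answer: 341/855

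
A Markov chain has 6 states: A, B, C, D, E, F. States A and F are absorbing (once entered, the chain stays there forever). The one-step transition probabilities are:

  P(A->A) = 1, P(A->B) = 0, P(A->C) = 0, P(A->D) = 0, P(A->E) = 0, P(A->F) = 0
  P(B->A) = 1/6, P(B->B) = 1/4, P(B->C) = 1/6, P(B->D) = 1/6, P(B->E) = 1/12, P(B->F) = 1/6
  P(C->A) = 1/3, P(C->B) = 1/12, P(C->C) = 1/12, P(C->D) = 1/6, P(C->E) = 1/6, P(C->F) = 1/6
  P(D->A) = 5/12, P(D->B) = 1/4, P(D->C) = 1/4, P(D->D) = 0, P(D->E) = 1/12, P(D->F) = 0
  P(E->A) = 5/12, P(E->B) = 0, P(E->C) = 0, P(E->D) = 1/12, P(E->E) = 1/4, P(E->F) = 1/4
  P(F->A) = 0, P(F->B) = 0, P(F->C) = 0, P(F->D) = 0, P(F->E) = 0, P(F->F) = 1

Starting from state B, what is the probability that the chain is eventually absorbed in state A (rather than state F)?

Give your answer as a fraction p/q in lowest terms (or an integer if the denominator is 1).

Answer: 5623/9035

Derivation:
Let a_i = P(absorbed in A | start in state i).
Boundary conditions: a_A = 1, a_F = 0.
For each transient state i, a_i = sum_j P(i->j) * a_j:
  a_B = 1/6*a_A + 1/4*a_B + 1/6*a_C + 1/6*a_D + 1/12*a_E + 1/6*a_F
  a_C = 1/3*a_A + 1/12*a_B + 1/12*a_C + 1/6*a_D + 1/6*a_E + 1/6*a_F
  a_D = 5/12*a_A + 1/4*a_B + 1/4*a_C + 0*a_D + 1/12*a_E + 0*a_F
  a_E = 5/12*a_A + 0*a_B + 0*a_C + 1/12*a_D + 1/4*a_E + 1/4*a_F

Substituting a_A = 1 and a_F = 0, rearrange to (I - Q) a = r where r[i] = P(i -> A):
  [3/4, -1/6, -1/6, -1/12] . (a_B, a_C, a_D, a_E) = 1/6
  [-1/12, 11/12, -1/6, -1/6] . (a_B, a_C, a_D, a_E) = 1/3
  [-1/4, -1/4, 1, -1/12] . (a_B, a_C, a_D, a_E) = 5/12
  [0, 0, -1/12, 3/4] . (a_B, a_C, a_D, a_E) = 5/12

Solving yields:
  a_B = 5623/9035
  a_C = 6163/9035
  a_D = 7196/9035
  a_E = 5819/9035

Starting state is B, so the absorption probability is a_B = 5623/9035.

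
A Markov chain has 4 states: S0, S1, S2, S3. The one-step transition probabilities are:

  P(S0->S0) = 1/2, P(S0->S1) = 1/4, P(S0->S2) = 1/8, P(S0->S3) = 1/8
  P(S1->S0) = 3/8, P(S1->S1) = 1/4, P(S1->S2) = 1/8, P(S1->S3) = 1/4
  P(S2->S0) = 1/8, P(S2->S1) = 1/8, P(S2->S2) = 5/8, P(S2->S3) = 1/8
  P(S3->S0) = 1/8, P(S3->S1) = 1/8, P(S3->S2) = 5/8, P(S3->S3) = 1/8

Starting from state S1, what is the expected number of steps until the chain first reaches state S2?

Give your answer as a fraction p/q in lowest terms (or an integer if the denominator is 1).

Answer: 488/105

Derivation:
Let h_i = expected steps to first reach S2 from state i.
Boundary: h_S2 = 0.
First-step equations for the other states:
  h_S0 = 1 + 1/2*h_S0 + 1/4*h_S1 + 1/8*h_S2 + 1/8*h_S3
  h_S1 = 1 + 3/8*h_S0 + 1/4*h_S1 + 1/8*h_S2 + 1/4*h_S3
  h_S3 = 1 + 1/8*h_S0 + 1/8*h_S1 + 5/8*h_S2 + 1/8*h_S3

Substituting h_S2 = 0 and rearranging gives the linear system (I - Q) h = 1:
  [1/2, -1/4, -1/8] . (h_S0, h_S1, h_S3) = 1
  [-3/8, 3/4, -1/4] . (h_S0, h_S1, h_S3) = 1
  [-1/8, -1/8, 7/8] . (h_S0, h_S1, h_S3) = 1

Solving yields:
  h_S0 = 104/21
  h_S1 = 488/105
  h_S3 = 88/35

Starting state is S1, so the expected hitting time is h_S1 = 488/105.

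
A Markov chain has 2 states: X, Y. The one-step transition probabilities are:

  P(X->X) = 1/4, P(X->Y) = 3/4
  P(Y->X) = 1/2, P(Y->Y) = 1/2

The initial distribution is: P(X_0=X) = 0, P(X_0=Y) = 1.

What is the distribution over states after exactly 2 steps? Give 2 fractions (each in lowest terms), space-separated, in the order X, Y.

Propagating the distribution step by step (d_{t+1} = d_t * P):
d_0 = (X=0, Y=1)
  d_1[X] = 0*1/4 + 1*1/2 = 1/2
  d_1[Y] = 0*3/4 + 1*1/2 = 1/2
d_1 = (X=1/2, Y=1/2)
  d_2[X] = 1/2*1/4 + 1/2*1/2 = 3/8
  d_2[Y] = 1/2*3/4 + 1/2*1/2 = 5/8
d_2 = (X=3/8, Y=5/8)

Answer: 3/8 5/8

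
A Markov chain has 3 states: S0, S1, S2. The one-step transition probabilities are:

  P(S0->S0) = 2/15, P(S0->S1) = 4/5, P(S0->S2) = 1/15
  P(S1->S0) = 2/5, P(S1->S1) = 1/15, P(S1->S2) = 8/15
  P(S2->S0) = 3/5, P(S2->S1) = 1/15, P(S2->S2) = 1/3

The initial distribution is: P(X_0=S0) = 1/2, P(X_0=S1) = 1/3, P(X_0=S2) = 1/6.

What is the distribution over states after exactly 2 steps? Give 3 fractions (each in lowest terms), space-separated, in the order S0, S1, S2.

Propagating the distribution step by step (d_{t+1} = d_t * P):
d_0 = (S0=1/2, S1=1/3, S2=1/6)
  d_1[S0] = 1/2*2/15 + 1/3*2/5 + 1/6*3/5 = 3/10
  d_1[S1] = 1/2*4/5 + 1/3*1/15 + 1/6*1/15 = 13/30
  d_1[S2] = 1/2*1/15 + 1/3*8/15 + 1/6*1/3 = 4/15
d_1 = (S0=3/10, S1=13/30, S2=4/15)
  d_2[S0] = 3/10*2/15 + 13/30*2/5 + 4/15*3/5 = 28/75
  d_2[S1] = 3/10*4/5 + 13/30*1/15 + 4/15*1/15 = 43/150
  d_2[S2] = 3/10*1/15 + 13/30*8/15 + 4/15*1/3 = 17/50
d_2 = (S0=28/75, S1=43/150, S2=17/50)

Answer: 28/75 43/150 17/50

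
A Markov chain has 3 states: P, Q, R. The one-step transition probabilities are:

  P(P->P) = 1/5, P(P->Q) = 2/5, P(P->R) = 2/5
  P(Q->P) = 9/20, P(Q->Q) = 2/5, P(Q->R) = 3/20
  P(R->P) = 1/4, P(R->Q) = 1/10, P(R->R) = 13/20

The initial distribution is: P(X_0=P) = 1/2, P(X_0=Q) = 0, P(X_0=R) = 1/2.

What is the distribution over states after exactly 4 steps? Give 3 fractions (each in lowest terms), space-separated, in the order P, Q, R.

Propagating the distribution step by step (d_{t+1} = d_t * P):
d_0 = (P=1/2, Q=0, R=1/2)
  d_1[P] = 1/2*1/5 + 0*9/20 + 1/2*1/4 = 9/40
  d_1[Q] = 1/2*2/5 + 0*2/5 + 1/2*1/10 = 1/4
  d_1[R] = 1/2*2/5 + 0*3/20 + 1/2*13/20 = 21/40
d_1 = (P=9/40, Q=1/4, R=21/40)
  d_2[P] = 9/40*1/5 + 1/4*9/20 + 21/40*1/4 = 231/800
  d_2[Q] = 9/40*2/5 + 1/4*2/5 + 21/40*1/10 = 97/400
  d_2[R] = 9/40*2/5 + 1/4*3/20 + 21/40*13/20 = 15/32
d_2 = (P=231/800, Q=97/400, R=15/32)
  d_3[P] = 231/800*1/5 + 97/400*9/20 + 15/32*1/4 = 909/3200
  d_3[Q] = 231/800*2/5 + 97/400*2/5 + 15/32*1/10 = 83/320
  d_3[R] = 231/800*2/5 + 97/400*3/20 + 15/32*13/20 = 1461/3200
d_3 = (P=909/3200, Q=83/320, R=1461/3200)
  d_4[P] = 909/3200*1/5 + 83/320*9/20 + 1461/3200*1/4 = 18411/64000
  d_4[Q] = 909/3200*2/5 + 83/320*2/5 + 1461/3200*1/10 = 8417/32000
  d_4[R] = 909/3200*2/5 + 83/320*3/20 + 1461/3200*13/20 = 5751/12800
d_4 = (P=18411/64000, Q=8417/32000, R=5751/12800)

Answer: 18411/64000 8417/32000 5751/12800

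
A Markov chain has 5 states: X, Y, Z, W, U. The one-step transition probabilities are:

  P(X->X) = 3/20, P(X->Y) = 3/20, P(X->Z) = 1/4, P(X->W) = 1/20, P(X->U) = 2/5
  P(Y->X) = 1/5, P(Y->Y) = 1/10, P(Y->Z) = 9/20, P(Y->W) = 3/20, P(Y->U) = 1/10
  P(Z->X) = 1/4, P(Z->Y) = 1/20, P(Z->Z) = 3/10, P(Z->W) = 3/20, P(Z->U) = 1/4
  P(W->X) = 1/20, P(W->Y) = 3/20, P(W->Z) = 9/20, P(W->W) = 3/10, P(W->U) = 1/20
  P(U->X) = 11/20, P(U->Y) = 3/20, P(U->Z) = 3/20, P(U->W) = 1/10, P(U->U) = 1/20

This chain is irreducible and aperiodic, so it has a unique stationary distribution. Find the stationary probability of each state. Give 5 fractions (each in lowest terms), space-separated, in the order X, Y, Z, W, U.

The stationary distribution satisfies pi = pi * P, i.e.:
  pi_X = 3/20*pi_X + 1/5*pi_Y + 1/4*pi_Z + 1/20*pi_W + 11/20*pi_U
  pi_Y = 3/20*pi_X + 1/10*pi_Y + 1/20*pi_Z + 3/20*pi_W + 3/20*pi_U
  pi_Z = 1/4*pi_X + 9/20*pi_Y + 3/10*pi_Z + 9/20*pi_W + 3/20*pi_U
  pi_W = 1/20*pi_X + 3/20*pi_Y + 3/20*pi_Z + 3/10*pi_W + 1/10*pi_U
  pi_U = 2/5*pi_X + 1/10*pi_Y + 1/4*pi_Z + 1/20*pi_W + 1/20*pi_U
with normalization: pi_X + pi_Y + pi_Z + pi_W + pi_U = 1.

Using the first 4 balance equations plus normalization, the linear system A*pi = b is:
  [-17/20, 1/5, 1/4, 1/20, 11/20] . pi = 0
  [3/20, -9/10, 1/20, 3/20, 3/20] . pi = 0
  [1/4, 9/20, -7/10, 9/20, 3/20] . pi = 0
  [1/20, 3/20, 3/20, -7/10, 1/10] . pi = 0
  [1, 1, 1, 1, 1] . pi = 1

Solving yields:
  pi_X = 20454/80861
  pi_Y = 9285/80861
  pi_Z = 23799/80861
  pi_W = 10897/80861
  pi_U = 16426/80861

Verification (pi * P):
  20454/80861*3/20 + 9285/80861*1/5 + 23799/80861*1/4 + 10897/80861*1/20 + 16426/80861*11/20 = 20454/80861 = pi_X  (ok)
  20454/80861*3/20 + 9285/80861*1/10 + 23799/80861*1/20 + 10897/80861*3/20 + 16426/80861*3/20 = 9285/80861 = pi_Y  (ok)
  20454/80861*1/4 + 9285/80861*9/20 + 23799/80861*3/10 + 10897/80861*9/20 + 16426/80861*3/20 = 23799/80861 = pi_Z  (ok)
  20454/80861*1/20 + 9285/80861*3/20 + 23799/80861*3/20 + 10897/80861*3/10 + 16426/80861*1/10 = 10897/80861 = pi_W  (ok)
  20454/80861*2/5 + 9285/80861*1/10 + 23799/80861*1/4 + 10897/80861*1/20 + 16426/80861*1/20 = 16426/80861 = pi_U  (ok)

Answer: 20454/80861 9285/80861 23799/80861 10897/80861 16426/80861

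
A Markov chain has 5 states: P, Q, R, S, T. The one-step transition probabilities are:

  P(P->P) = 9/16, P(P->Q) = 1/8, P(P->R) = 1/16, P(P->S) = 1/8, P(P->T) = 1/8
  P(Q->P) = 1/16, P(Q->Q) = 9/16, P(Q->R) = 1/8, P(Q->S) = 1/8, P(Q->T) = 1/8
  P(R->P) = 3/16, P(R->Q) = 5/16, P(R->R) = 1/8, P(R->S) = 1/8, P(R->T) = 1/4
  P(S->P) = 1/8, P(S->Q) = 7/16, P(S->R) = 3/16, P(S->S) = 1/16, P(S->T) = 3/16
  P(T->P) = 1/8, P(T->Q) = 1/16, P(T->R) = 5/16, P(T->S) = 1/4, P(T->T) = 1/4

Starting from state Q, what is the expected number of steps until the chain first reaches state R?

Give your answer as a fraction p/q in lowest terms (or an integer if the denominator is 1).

Answer: 1888/287

Derivation:
Let h_i = expected steps to first reach R from state i.
Boundary: h_R = 0.
First-step equations for the other states:
  h_P = 1 + 9/16*h_P + 1/8*h_Q + 1/16*h_R + 1/8*h_S + 1/8*h_T
  h_Q = 1 + 1/16*h_P + 9/16*h_Q + 1/8*h_R + 1/8*h_S + 1/8*h_T
  h_S = 1 + 1/8*h_P + 7/16*h_Q + 3/16*h_R + 1/16*h_S + 3/16*h_T
  h_T = 1 + 1/8*h_P + 1/16*h_Q + 5/16*h_R + 1/4*h_S + 1/4*h_T

Substituting h_R = 0 and rearranging gives the linear system (I - Q) h = 1:
  [7/16, -1/8, -1/8, -1/8] . (h_P, h_Q, h_S, h_T) = 1
  [-1/16, 7/16, -1/8, -1/8] . (h_P, h_Q, h_S, h_T) = 1
  [-1/8, -7/16, 15/16, -3/16] . (h_P, h_Q, h_S, h_T) = 1
  [-1/8, -1/16, -1/4, 3/4] . (h_P, h_Q, h_S, h_T) = 1

Solving yields:
  h_P = 2124/287
  h_Q = 1888/287
  h_S = 1767/287
  h_T = 1483/287

Starting state is Q, so the expected hitting time is h_Q = 1888/287.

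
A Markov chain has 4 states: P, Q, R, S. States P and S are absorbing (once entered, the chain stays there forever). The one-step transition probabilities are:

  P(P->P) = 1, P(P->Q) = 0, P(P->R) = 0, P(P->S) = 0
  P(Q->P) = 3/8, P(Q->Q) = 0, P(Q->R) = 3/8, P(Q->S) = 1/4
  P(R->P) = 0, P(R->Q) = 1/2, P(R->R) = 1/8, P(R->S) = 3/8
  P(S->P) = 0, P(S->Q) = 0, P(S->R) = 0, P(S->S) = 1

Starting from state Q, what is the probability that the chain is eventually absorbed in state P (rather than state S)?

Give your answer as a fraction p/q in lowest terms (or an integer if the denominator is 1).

Let a_i = P(absorbed in P | start in state i).
Boundary conditions: a_P = 1, a_S = 0.
For each transient state i, a_i = sum_j P(i->j) * a_j:
  a_Q = 3/8*a_P + 0*a_Q + 3/8*a_R + 1/4*a_S
  a_R = 0*a_P + 1/2*a_Q + 1/8*a_R + 3/8*a_S

Substituting a_P = 1 and a_S = 0, rearrange to (I - Q) a = r where r[i] = P(i -> P):
  [1, -3/8] . (a_Q, a_R) = 3/8
  [-1/2, 7/8] . (a_Q, a_R) = 0

Solving yields:
  a_Q = 21/44
  a_R = 3/11

Starting state is Q, so the absorption probability is a_Q = 21/44.

Answer: 21/44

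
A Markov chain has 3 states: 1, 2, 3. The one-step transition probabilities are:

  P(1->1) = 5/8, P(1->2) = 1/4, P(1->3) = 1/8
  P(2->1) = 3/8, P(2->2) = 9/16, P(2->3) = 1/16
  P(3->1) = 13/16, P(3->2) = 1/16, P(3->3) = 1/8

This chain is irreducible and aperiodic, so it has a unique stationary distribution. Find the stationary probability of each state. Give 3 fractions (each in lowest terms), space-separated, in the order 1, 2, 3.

The stationary distribution satisfies pi = pi * P, i.e.:
  pi_1 = 5/8*pi_1 + 3/8*pi_2 + 13/16*pi_3
  pi_2 = 1/4*pi_1 + 9/16*pi_2 + 1/16*pi_3
  pi_3 = 1/8*pi_1 + 1/16*pi_2 + 1/8*pi_3
with normalization: pi_1 + pi_2 + pi_3 = 1.

Using the first 2 balance equations plus normalization, the linear system A*pi = b is:
  [-3/8, 3/8, 13/16] . pi = 0
  [1/4, -7/16, 1/16] . pi = 0
  [1, 1, 1] . pi = 1

Solving yields:
  pi_1 = 97/173
  pi_2 = 58/173
  pi_3 = 18/173

Verification (pi * P):
  97/173*5/8 + 58/173*3/8 + 18/173*13/16 = 97/173 = pi_1  (ok)
  97/173*1/4 + 58/173*9/16 + 18/173*1/16 = 58/173 = pi_2  (ok)
  97/173*1/8 + 58/173*1/16 + 18/173*1/8 = 18/173 = pi_3  (ok)

Answer: 97/173 58/173 18/173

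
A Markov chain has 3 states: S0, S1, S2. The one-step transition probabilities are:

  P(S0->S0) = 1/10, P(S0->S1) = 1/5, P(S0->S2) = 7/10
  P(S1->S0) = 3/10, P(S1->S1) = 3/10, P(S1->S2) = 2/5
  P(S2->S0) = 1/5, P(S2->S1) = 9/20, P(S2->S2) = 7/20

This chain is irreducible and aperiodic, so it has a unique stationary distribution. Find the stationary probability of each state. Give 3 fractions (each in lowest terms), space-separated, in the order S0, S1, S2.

The stationary distribution satisfies pi = pi * P, i.e.:
  pi_S0 = 1/10*pi_S0 + 3/10*pi_S1 + 1/5*pi_S2
  pi_S1 = 1/5*pi_S0 + 3/10*pi_S1 + 9/20*pi_S2
  pi_S2 = 7/10*pi_S0 + 2/5*pi_S1 + 7/20*pi_S2
with normalization: pi_S0 + pi_S1 + pi_S2 = 1.

Using the first 2 balance equations plus normalization, the linear system A*pi = b is:
  [-9/10, 3/10, 1/5] . pi = 0
  [1/5, -7/10, 9/20] . pi = 0
  [1, 1, 1] . pi = 1

Solving yields:
  pi_S0 = 55/258
  pi_S1 = 89/258
  pi_S2 = 19/43

Verification (pi * P):
  55/258*1/10 + 89/258*3/10 + 19/43*1/5 = 55/258 = pi_S0  (ok)
  55/258*1/5 + 89/258*3/10 + 19/43*9/20 = 89/258 = pi_S1  (ok)
  55/258*7/10 + 89/258*2/5 + 19/43*7/20 = 19/43 = pi_S2  (ok)

Answer: 55/258 89/258 19/43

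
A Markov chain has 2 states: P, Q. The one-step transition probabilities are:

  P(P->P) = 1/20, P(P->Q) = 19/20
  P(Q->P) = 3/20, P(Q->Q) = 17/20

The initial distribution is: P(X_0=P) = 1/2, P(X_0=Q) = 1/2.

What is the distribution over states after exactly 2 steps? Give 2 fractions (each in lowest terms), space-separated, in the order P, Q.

Propagating the distribution step by step (d_{t+1} = d_t * P):
d_0 = (P=1/2, Q=1/2)
  d_1[P] = 1/2*1/20 + 1/2*3/20 = 1/10
  d_1[Q] = 1/2*19/20 + 1/2*17/20 = 9/10
d_1 = (P=1/10, Q=9/10)
  d_2[P] = 1/10*1/20 + 9/10*3/20 = 7/50
  d_2[Q] = 1/10*19/20 + 9/10*17/20 = 43/50
d_2 = (P=7/50, Q=43/50)

Answer: 7/50 43/50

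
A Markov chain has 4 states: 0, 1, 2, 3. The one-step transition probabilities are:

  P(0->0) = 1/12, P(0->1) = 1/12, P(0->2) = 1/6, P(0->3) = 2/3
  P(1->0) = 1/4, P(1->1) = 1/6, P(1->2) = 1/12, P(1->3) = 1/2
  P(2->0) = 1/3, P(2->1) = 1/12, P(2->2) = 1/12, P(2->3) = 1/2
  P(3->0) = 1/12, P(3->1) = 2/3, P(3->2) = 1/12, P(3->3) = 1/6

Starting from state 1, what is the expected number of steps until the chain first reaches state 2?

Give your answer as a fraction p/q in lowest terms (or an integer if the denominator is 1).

Let h_i = expected steps to first reach 2 from state i.
Boundary: h_2 = 0.
First-step equations for the other states:
  h_0 = 1 + 1/12*h_0 + 1/12*h_1 + 1/6*h_2 + 2/3*h_3
  h_1 = 1 + 1/4*h_0 + 1/6*h_1 + 1/12*h_2 + 1/2*h_3
  h_3 = 1 + 1/12*h_0 + 2/3*h_1 + 1/12*h_2 + 1/6*h_3

Substituting h_2 = 0 and rearranging gives the linear system (I - Q) h = 1:
  [11/12, -1/12, -2/3] . (h_0, h_1, h_3) = 1
  [-1/4, 5/6, -1/2] . (h_0, h_1, h_3) = 1
  [-1/12, -2/3, 5/6] . (h_0, h_1, h_3) = 1

Solving yields:
  h_0 = 106/11
  h_1 = 114/11
  h_3 = 115/11

Starting state is 1, so the expected hitting time is h_1 = 114/11.

Answer: 114/11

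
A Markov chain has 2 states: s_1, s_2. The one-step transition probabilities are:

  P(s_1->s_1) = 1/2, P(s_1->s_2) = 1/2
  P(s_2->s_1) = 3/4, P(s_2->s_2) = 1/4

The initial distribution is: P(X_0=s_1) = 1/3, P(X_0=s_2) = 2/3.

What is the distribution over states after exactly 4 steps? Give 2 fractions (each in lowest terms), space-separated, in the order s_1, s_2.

Answer: 115/192 77/192

Derivation:
Propagating the distribution step by step (d_{t+1} = d_t * P):
d_0 = (s_1=1/3, s_2=2/3)
  d_1[s_1] = 1/3*1/2 + 2/3*3/4 = 2/3
  d_1[s_2] = 1/3*1/2 + 2/3*1/4 = 1/3
d_1 = (s_1=2/3, s_2=1/3)
  d_2[s_1] = 2/3*1/2 + 1/3*3/4 = 7/12
  d_2[s_2] = 2/3*1/2 + 1/3*1/4 = 5/12
d_2 = (s_1=7/12, s_2=5/12)
  d_3[s_1] = 7/12*1/2 + 5/12*3/4 = 29/48
  d_3[s_2] = 7/12*1/2 + 5/12*1/4 = 19/48
d_3 = (s_1=29/48, s_2=19/48)
  d_4[s_1] = 29/48*1/2 + 19/48*3/4 = 115/192
  d_4[s_2] = 29/48*1/2 + 19/48*1/4 = 77/192
d_4 = (s_1=115/192, s_2=77/192)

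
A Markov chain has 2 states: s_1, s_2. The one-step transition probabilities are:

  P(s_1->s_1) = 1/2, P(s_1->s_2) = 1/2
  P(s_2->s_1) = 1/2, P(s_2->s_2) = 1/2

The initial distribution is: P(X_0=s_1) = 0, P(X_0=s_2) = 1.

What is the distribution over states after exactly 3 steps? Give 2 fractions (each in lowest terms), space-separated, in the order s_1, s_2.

Answer: 1/2 1/2

Derivation:
Propagating the distribution step by step (d_{t+1} = d_t * P):
d_0 = (s_1=0, s_2=1)
  d_1[s_1] = 0*1/2 + 1*1/2 = 1/2
  d_1[s_2] = 0*1/2 + 1*1/2 = 1/2
d_1 = (s_1=1/2, s_2=1/2)
  d_2[s_1] = 1/2*1/2 + 1/2*1/2 = 1/2
  d_2[s_2] = 1/2*1/2 + 1/2*1/2 = 1/2
d_2 = (s_1=1/2, s_2=1/2)
  d_3[s_1] = 1/2*1/2 + 1/2*1/2 = 1/2
  d_3[s_2] = 1/2*1/2 + 1/2*1/2 = 1/2
d_3 = (s_1=1/2, s_2=1/2)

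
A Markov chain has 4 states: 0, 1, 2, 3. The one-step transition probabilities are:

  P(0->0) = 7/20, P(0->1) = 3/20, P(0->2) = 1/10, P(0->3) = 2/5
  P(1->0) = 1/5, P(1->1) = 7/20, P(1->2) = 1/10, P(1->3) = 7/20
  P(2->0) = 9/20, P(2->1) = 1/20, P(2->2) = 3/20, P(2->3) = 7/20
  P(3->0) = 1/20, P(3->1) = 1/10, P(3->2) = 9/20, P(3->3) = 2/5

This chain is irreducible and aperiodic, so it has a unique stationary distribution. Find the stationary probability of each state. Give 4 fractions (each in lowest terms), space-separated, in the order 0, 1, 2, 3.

The stationary distribution satisfies pi = pi * P, i.e.:
  pi_0 = 7/20*pi_0 + 1/5*pi_1 + 9/20*pi_2 + 1/20*pi_3
  pi_1 = 3/20*pi_0 + 7/20*pi_1 + 1/20*pi_2 + 1/10*pi_3
  pi_2 = 1/10*pi_0 + 1/10*pi_1 + 3/20*pi_2 + 9/20*pi_3
  pi_3 = 2/5*pi_0 + 7/20*pi_1 + 7/20*pi_2 + 2/5*pi_3
with normalization: pi_0 + pi_1 + pi_2 + pi_3 = 1.

Using the first 3 balance equations plus normalization, the linear system A*pi = b is:
  [-13/20, 1/5, 9/20, 1/20] . pi = 0
  [3/20, -13/20, 1/20, 1/10] . pi = 0
  [1/10, 1/10, -17/20, 9/20] . pi = 0
  [1, 1, 1, 1] . pi = 1

Solving yields:
  pi_0 = 1480/6159
  pi_1 = 273/2053
  pi_2 = 1513/6159
  pi_3 = 2347/6159

Verification (pi * P):
  1480/6159*7/20 + 273/2053*1/5 + 1513/6159*9/20 + 2347/6159*1/20 = 1480/6159 = pi_0  (ok)
  1480/6159*3/20 + 273/2053*7/20 + 1513/6159*1/20 + 2347/6159*1/10 = 273/2053 = pi_1  (ok)
  1480/6159*1/10 + 273/2053*1/10 + 1513/6159*3/20 + 2347/6159*9/20 = 1513/6159 = pi_2  (ok)
  1480/6159*2/5 + 273/2053*7/20 + 1513/6159*7/20 + 2347/6159*2/5 = 2347/6159 = pi_3  (ok)

Answer: 1480/6159 273/2053 1513/6159 2347/6159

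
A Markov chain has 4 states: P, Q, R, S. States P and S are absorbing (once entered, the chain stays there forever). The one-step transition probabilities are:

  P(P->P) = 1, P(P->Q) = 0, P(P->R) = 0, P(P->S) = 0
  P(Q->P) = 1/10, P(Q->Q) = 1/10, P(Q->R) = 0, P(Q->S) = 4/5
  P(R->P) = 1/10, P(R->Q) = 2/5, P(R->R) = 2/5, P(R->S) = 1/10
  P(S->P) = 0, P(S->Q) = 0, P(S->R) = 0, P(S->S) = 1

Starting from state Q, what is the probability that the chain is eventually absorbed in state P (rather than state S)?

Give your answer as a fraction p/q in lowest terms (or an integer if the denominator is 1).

Let a_i = P(absorbed in P | start in state i).
Boundary conditions: a_P = 1, a_S = 0.
For each transient state i, a_i = sum_j P(i->j) * a_j:
  a_Q = 1/10*a_P + 1/10*a_Q + 0*a_R + 4/5*a_S
  a_R = 1/10*a_P + 2/5*a_Q + 2/5*a_R + 1/10*a_S

Substituting a_P = 1 and a_S = 0, rearrange to (I - Q) a = r where r[i] = P(i -> P):
  [9/10, 0] . (a_Q, a_R) = 1/10
  [-2/5, 3/5] . (a_Q, a_R) = 1/10

Solving yields:
  a_Q = 1/9
  a_R = 13/54

Starting state is Q, so the absorption probability is a_Q = 1/9.

Answer: 1/9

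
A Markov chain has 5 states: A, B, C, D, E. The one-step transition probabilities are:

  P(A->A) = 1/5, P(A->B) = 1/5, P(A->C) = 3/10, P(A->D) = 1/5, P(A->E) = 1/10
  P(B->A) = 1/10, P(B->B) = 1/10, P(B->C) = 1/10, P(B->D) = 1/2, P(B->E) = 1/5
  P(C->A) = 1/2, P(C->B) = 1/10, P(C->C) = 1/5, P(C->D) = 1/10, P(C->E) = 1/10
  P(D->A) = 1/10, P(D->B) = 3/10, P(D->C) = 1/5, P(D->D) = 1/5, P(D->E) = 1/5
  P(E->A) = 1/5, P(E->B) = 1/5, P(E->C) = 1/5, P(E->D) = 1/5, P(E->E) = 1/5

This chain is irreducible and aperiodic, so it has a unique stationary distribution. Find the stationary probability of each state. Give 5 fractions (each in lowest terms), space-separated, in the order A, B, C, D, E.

The stationary distribution satisfies pi = pi * P, i.e.:
  pi_A = 1/5*pi_A + 1/10*pi_B + 1/2*pi_C + 1/10*pi_D + 1/5*pi_E
  pi_B = 1/5*pi_A + 1/10*pi_B + 1/10*pi_C + 3/10*pi_D + 1/5*pi_E
  pi_C = 3/10*pi_A + 1/10*pi_B + 1/5*pi_C + 1/5*pi_D + 1/5*pi_E
  pi_D = 1/5*pi_A + 1/2*pi_B + 1/10*pi_C + 1/5*pi_D + 1/5*pi_E
  pi_E = 1/10*pi_A + 1/5*pi_B + 1/10*pi_C + 1/5*pi_D + 1/5*pi_E
with normalization: pi_A + pi_B + pi_C + pi_D + pi_E = 1.

Using the first 4 balance equations plus normalization, the linear system A*pi = b is:
  [-4/5, 1/10, 1/2, 1/10, 1/5] . pi = 0
  [1/5, -9/10, 1/10, 3/10, 1/5] . pi = 0
  [3/10, 1/10, -4/5, 1/5, 1/5] . pi = 0
  [1/5, 1/2, 1/10, -4/5, 1/5] . pi = 0
  [1, 1, 1, 1, 1] . pi = 1

Solving yields:
  pi_A = 561/2561
  pi_B = 473/2561
  pi_C = 521/2561
  pi_D = 602/2561
  pi_E = 404/2561

Verification (pi * P):
  561/2561*1/5 + 473/2561*1/10 + 521/2561*1/2 + 602/2561*1/10 + 404/2561*1/5 = 561/2561 = pi_A  (ok)
  561/2561*1/5 + 473/2561*1/10 + 521/2561*1/10 + 602/2561*3/10 + 404/2561*1/5 = 473/2561 = pi_B  (ok)
  561/2561*3/10 + 473/2561*1/10 + 521/2561*1/5 + 602/2561*1/5 + 404/2561*1/5 = 521/2561 = pi_C  (ok)
  561/2561*1/5 + 473/2561*1/2 + 521/2561*1/10 + 602/2561*1/5 + 404/2561*1/5 = 602/2561 = pi_D  (ok)
  561/2561*1/10 + 473/2561*1/5 + 521/2561*1/10 + 602/2561*1/5 + 404/2561*1/5 = 404/2561 = pi_E  (ok)

Answer: 561/2561 473/2561 521/2561 602/2561 404/2561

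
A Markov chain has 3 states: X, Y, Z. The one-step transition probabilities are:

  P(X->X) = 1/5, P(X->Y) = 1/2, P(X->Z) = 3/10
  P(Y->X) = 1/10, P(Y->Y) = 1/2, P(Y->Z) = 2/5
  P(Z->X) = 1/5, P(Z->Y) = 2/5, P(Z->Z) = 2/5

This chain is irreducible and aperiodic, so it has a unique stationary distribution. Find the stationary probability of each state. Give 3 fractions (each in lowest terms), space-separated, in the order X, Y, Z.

Answer: 2/13 6/13 5/13

Derivation:
The stationary distribution satisfies pi = pi * P, i.e.:
  pi_X = 1/5*pi_X + 1/10*pi_Y + 1/5*pi_Z
  pi_Y = 1/2*pi_X + 1/2*pi_Y + 2/5*pi_Z
  pi_Z = 3/10*pi_X + 2/5*pi_Y + 2/5*pi_Z
with normalization: pi_X + pi_Y + pi_Z = 1.

Using the first 2 balance equations plus normalization, the linear system A*pi = b is:
  [-4/5, 1/10, 1/5] . pi = 0
  [1/2, -1/2, 2/5] . pi = 0
  [1, 1, 1] . pi = 1

Solving yields:
  pi_X = 2/13
  pi_Y = 6/13
  pi_Z = 5/13

Verification (pi * P):
  2/13*1/5 + 6/13*1/10 + 5/13*1/5 = 2/13 = pi_X  (ok)
  2/13*1/2 + 6/13*1/2 + 5/13*2/5 = 6/13 = pi_Y  (ok)
  2/13*3/10 + 6/13*2/5 + 5/13*2/5 = 5/13 = pi_Z  (ok)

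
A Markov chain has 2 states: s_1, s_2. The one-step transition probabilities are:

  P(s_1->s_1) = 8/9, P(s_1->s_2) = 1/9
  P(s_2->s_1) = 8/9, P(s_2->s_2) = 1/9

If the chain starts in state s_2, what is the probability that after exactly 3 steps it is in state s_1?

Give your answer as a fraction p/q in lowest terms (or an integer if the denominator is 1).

Answer: 8/9

Derivation:
Computing P^3 by repeated multiplication:
P^1 =
  s_1: [8/9, 1/9]
  s_2: [8/9, 1/9]
P^2 =
  s_1: [8/9, 1/9]
  s_2: [8/9, 1/9]
P^3 =
  s_1: [8/9, 1/9]
  s_2: [8/9, 1/9]

(P^3)[s_2 -> s_1] = 8/9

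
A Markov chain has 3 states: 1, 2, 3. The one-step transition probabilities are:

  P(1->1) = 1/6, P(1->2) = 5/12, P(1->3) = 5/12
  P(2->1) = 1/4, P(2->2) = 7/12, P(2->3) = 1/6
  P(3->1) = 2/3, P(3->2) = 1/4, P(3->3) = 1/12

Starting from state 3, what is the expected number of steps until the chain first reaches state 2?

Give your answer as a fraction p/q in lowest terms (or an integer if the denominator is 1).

Let h_i = expected steps to first reach 2 from state i.
Boundary: h_2 = 0.
First-step equations for the other states:
  h_1 = 1 + 1/6*h_1 + 5/12*h_2 + 5/12*h_3
  h_3 = 1 + 2/3*h_1 + 1/4*h_2 + 1/12*h_3

Substituting h_2 = 0 and rearranging gives the linear system (I - Q) h = 1:
  [5/6, -5/12] . (h_1, h_3) = 1
  [-2/3, 11/12] . (h_1, h_3) = 1

Solving yields:
  h_1 = 96/35
  h_3 = 108/35

Starting state is 3, so the expected hitting time is h_3 = 108/35.

Answer: 108/35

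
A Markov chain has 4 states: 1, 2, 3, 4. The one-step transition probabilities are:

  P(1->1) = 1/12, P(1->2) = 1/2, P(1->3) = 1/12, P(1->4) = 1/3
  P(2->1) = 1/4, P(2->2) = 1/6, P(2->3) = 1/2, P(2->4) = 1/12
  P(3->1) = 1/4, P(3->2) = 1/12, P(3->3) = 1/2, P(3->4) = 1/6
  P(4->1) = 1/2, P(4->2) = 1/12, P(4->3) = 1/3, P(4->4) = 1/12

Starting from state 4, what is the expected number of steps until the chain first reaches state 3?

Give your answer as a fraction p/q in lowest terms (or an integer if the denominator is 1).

Let h_i = expected steps to first reach 3 from state i.
Boundary: h_3 = 0.
First-step equations for the other states:
  h_1 = 1 + 1/12*h_1 + 1/2*h_2 + 1/12*h_3 + 1/3*h_4
  h_2 = 1 + 1/4*h_1 + 1/6*h_2 + 1/2*h_3 + 1/12*h_4
  h_4 = 1 + 1/2*h_1 + 1/12*h_2 + 1/3*h_3 + 1/12*h_4

Substituting h_3 = 0 and rearranging gives the linear system (I - Q) h = 1:
  [11/12, -1/2, -1/3] . (h_1, h_2, h_4) = 1
  [-1/4, 5/6, -1/12] . (h_1, h_2, h_4) = 1
  [-1/2, -1/12, 11/12] . (h_1, h_2, h_4) = 1

Solving yields:
  h_1 = 2700/713
  h_2 = 1908/713
  h_4 = 2424/713

Starting state is 4, so the expected hitting time is h_4 = 2424/713.

Answer: 2424/713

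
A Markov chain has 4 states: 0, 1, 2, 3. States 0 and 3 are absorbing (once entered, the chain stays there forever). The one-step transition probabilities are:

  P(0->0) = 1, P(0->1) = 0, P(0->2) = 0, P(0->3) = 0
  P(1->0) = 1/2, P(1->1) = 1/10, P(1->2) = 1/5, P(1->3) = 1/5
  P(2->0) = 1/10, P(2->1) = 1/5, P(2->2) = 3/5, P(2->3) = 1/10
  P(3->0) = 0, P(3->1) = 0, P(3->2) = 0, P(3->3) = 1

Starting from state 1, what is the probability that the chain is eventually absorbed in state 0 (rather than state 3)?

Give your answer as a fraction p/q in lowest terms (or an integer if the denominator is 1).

Let a_i = P(absorbed in 0 | start in state i).
Boundary conditions: a_0 = 1, a_3 = 0.
For each transient state i, a_i = sum_j P(i->j) * a_j:
  a_1 = 1/2*a_0 + 1/10*a_1 + 1/5*a_2 + 1/5*a_3
  a_2 = 1/10*a_0 + 1/5*a_1 + 3/5*a_2 + 1/10*a_3

Substituting a_0 = 1 and a_3 = 0, rearrange to (I - Q) a = r where r[i] = P(i -> 0):
  [9/10, -1/5] . (a_1, a_2) = 1/2
  [-1/5, 2/5] . (a_1, a_2) = 1/10

Solving yields:
  a_1 = 11/16
  a_2 = 19/32

Starting state is 1, so the absorption probability is a_1 = 11/16.

Answer: 11/16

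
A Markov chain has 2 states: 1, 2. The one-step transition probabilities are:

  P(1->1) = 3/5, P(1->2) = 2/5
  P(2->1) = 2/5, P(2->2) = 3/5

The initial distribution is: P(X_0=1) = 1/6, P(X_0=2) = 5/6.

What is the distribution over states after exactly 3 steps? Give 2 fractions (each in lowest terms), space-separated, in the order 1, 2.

Propagating the distribution step by step (d_{t+1} = d_t * P):
d_0 = (1=1/6, 2=5/6)
  d_1[1] = 1/6*3/5 + 5/6*2/5 = 13/30
  d_1[2] = 1/6*2/5 + 5/6*3/5 = 17/30
d_1 = (1=13/30, 2=17/30)
  d_2[1] = 13/30*3/5 + 17/30*2/5 = 73/150
  d_2[2] = 13/30*2/5 + 17/30*3/5 = 77/150
d_2 = (1=73/150, 2=77/150)
  d_3[1] = 73/150*3/5 + 77/150*2/5 = 373/750
  d_3[2] = 73/150*2/5 + 77/150*3/5 = 377/750
d_3 = (1=373/750, 2=377/750)

Answer: 373/750 377/750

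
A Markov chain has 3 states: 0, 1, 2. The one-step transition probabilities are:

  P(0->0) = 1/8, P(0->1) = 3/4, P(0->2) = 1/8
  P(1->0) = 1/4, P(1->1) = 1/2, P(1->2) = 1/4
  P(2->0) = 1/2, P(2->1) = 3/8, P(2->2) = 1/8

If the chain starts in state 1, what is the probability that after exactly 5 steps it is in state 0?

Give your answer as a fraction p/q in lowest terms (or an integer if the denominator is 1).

Answer: 4345/16384

Derivation:
Computing P^5 by repeated multiplication:
P^1 =
  0: [1/8, 3/4, 1/8]
  1: [1/4, 1/2, 1/4]
  2: [1/2, 3/8, 1/8]
P^2 =
  0: [17/64, 33/64, 7/32]
  1: [9/32, 17/32, 3/16]
  2: [7/32, 39/64, 11/64]
P^3 =
  0: [139/512, 69/128, 97/512]
  1: [67/256, 35/64, 49/256]
  2: [17/64, 273/512, 103/512]
P^4 =
  0: [1079/4096, 2229/4096, 197/1024]
  1: [543/2048, 1109/2048, 99/512]
  2: [547/2048, 2217/4096, 785/4096]
P^5 =
  0: [8689/32768, 8877/16384, 6325/32768]
  1: [4345/16384, 4441/8192, 3157/16384]
  2: [2167/8192, 17787/32768, 6313/32768]

(P^5)[1 -> 0] = 4345/16384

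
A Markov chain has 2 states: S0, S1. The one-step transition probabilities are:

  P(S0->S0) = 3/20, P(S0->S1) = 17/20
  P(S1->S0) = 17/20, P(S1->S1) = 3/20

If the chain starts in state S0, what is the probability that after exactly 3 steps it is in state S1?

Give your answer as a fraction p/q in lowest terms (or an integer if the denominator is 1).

Computing P^3 by repeated multiplication:
P^1 =
  S0: [3/20, 17/20]
  S1: [17/20, 3/20]
P^2 =
  S0: [149/200, 51/200]
  S1: [51/200, 149/200]
P^3 =
  S0: [657/2000, 1343/2000]
  S1: [1343/2000, 657/2000]

(P^3)[S0 -> S1] = 1343/2000

Answer: 1343/2000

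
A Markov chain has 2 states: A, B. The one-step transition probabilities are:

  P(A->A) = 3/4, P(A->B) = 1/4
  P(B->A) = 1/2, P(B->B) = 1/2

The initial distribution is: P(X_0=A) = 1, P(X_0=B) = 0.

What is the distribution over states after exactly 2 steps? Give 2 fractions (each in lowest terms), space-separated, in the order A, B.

Propagating the distribution step by step (d_{t+1} = d_t * P):
d_0 = (A=1, B=0)
  d_1[A] = 1*3/4 + 0*1/2 = 3/4
  d_1[B] = 1*1/4 + 0*1/2 = 1/4
d_1 = (A=3/4, B=1/4)
  d_2[A] = 3/4*3/4 + 1/4*1/2 = 11/16
  d_2[B] = 3/4*1/4 + 1/4*1/2 = 5/16
d_2 = (A=11/16, B=5/16)

Answer: 11/16 5/16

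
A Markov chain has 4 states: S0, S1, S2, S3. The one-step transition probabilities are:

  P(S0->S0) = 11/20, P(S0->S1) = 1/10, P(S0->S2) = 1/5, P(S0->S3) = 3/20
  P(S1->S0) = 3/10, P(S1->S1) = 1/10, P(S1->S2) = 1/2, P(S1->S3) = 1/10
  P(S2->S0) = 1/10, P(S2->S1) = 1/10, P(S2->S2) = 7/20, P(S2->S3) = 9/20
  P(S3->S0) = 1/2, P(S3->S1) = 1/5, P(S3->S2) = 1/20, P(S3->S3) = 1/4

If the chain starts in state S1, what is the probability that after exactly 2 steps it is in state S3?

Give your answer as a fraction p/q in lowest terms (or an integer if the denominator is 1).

Computing P^2 by repeated multiplication:
P^1 =
  S0: [11/20, 1/10, 1/5, 3/20]
  S1: [3/10, 1/10, 1/2, 1/10]
  S2: [1/10, 1/10, 7/20, 9/20]
  S3: [1/2, 1/5, 1/20, 1/4]
P^2 =
  S0: [171/400, 23/200, 19/80, 11/50]
  S1: [59/200, 11/100, 29/100, 61/200]
  S2: [69/200, 29/200, 43/200, 59/200]
  S3: [93/200, 1/8, 23/100, 9/50]

(P^2)[S1 -> S3] = 61/200

Answer: 61/200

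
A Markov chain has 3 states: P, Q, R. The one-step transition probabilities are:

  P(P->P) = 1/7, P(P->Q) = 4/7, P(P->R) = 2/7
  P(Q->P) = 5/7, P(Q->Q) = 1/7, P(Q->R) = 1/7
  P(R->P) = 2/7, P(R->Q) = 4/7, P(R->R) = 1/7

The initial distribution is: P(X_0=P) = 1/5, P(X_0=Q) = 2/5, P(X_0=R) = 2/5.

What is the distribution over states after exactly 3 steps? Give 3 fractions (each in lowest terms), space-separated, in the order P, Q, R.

Propagating the distribution step by step (d_{t+1} = d_t * P):
d_0 = (P=1/5, Q=2/5, R=2/5)
  d_1[P] = 1/5*1/7 + 2/5*5/7 + 2/5*2/7 = 3/7
  d_1[Q] = 1/5*4/7 + 2/5*1/7 + 2/5*4/7 = 2/5
  d_1[R] = 1/5*2/7 + 2/5*1/7 + 2/5*1/7 = 6/35
d_1 = (P=3/7, Q=2/5, R=6/35)
  d_2[P] = 3/7*1/7 + 2/5*5/7 + 6/35*2/7 = 97/245
  d_2[Q] = 3/7*4/7 + 2/5*1/7 + 6/35*4/7 = 2/5
  d_2[R] = 3/7*2/7 + 2/5*1/7 + 6/35*1/7 = 10/49
d_2 = (P=97/245, Q=2/5, R=10/49)
  d_3[P] = 97/245*1/7 + 2/5*5/7 + 10/49*2/7 = 687/1715
  d_3[Q] = 97/245*4/7 + 2/5*1/7 + 10/49*4/7 = 2/5
  d_3[R] = 97/245*2/7 + 2/5*1/7 + 10/49*1/7 = 342/1715
d_3 = (P=687/1715, Q=2/5, R=342/1715)

Answer: 687/1715 2/5 342/1715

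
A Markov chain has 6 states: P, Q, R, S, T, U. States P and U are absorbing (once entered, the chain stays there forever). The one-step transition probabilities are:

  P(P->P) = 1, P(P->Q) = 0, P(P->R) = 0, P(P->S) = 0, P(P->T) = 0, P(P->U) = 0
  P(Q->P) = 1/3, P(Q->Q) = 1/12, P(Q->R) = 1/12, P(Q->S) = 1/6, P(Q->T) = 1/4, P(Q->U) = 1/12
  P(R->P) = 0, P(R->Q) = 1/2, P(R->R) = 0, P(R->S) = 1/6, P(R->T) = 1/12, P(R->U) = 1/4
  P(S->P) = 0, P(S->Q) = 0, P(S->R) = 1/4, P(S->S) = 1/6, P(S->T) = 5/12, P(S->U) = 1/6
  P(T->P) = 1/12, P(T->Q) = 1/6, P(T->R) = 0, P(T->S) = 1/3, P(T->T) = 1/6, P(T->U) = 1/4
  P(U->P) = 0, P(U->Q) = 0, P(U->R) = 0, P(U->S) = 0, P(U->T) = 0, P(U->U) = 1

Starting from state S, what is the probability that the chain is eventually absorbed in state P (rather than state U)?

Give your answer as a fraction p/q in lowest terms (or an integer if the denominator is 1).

Answer: 1941/7736

Derivation:
Let a_i = P(absorbed in P | start in state i).
Boundary conditions: a_P = 1, a_U = 0.
For each transient state i, a_i = sum_j P(i->j) * a_j:
  a_Q = 1/3*a_P + 1/12*a_Q + 1/12*a_R + 1/6*a_S + 1/4*a_T + 1/12*a_U
  a_R = 0*a_P + 1/2*a_Q + 0*a_R + 1/6*a_S + 1/12*a_T + 1/4*a_U
  a_S = 0*a_P + 0*a_Q + 1/4*a_R + 1/6*a_S + 5/12*a_T + 1/6*a_U
  a_T = 1/12*a_P + 1/6*a_Q + 0*a_R + 1/3*a_S + 1/6*a_T + 1/4*a_U

Substituting a_P = 1 and a_U = 0, rearrange to (I - Q) a = r where r[i] = P(i -> P):
  [11/12, -1/12, -1/6, -1/4] . (a_Q, a_R, a_S, a_T) = 1/3
  [-1/2, 1, -1/6, -1/12] . (a_Q, a_R, a_S, a_T) = 0
  [0, -1/4, 5/6, -5/12] . (a_Q, a_R, a_S, a_T) = 0
  [-1/6, 0, -1/3, 5/6] . (a_Q, a_R, a_S, a_T) = 1/12

Solving yields:
  a_Q = 505/967
  a_R = 635/1934
  a_S = 1941/7736
  a_T = 1179/3868

Starting state is S, so the absorption probability is a_S = 1941/7736.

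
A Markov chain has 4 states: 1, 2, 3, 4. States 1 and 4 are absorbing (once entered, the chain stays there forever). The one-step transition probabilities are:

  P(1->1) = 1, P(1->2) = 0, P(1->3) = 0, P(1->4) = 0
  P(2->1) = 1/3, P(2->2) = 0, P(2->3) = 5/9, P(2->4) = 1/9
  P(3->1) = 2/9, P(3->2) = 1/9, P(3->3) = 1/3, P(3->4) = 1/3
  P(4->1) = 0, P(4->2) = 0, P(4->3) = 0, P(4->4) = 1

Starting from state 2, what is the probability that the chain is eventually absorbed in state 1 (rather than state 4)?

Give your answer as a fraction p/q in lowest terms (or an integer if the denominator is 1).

Answer: 4/7

Derivation:
Let a_i = P(absorbed in 1 | start in state i).
Boundary conditions: a_1 = 1, a_4 = 0.
For each transient state i, a_i = sum_j P(i->j) * a_j:
  a_2 = 1/3*a_1 + 0*a_2 + 5/9*a_3 + 1/9*a_4
  a_3 = 2/9*a_1 + 1/9*a_2 + 1/3*a_3 + 1/3*a_4

Substituting a_1 = 1 and a_4 = 0, rearrange to (I - Q) a = r where r[i] = P(i -> 1):
  [1, -5/9] . (a_2, a_3) = 1/3
  [-1/9, 2/3] . (a_2, a_3) = 2/9

Solving yields:
  a_2 = 4/7
  a_3 = 3/7

Starting state is 2, so the absorption probability is a_2 = 4/7.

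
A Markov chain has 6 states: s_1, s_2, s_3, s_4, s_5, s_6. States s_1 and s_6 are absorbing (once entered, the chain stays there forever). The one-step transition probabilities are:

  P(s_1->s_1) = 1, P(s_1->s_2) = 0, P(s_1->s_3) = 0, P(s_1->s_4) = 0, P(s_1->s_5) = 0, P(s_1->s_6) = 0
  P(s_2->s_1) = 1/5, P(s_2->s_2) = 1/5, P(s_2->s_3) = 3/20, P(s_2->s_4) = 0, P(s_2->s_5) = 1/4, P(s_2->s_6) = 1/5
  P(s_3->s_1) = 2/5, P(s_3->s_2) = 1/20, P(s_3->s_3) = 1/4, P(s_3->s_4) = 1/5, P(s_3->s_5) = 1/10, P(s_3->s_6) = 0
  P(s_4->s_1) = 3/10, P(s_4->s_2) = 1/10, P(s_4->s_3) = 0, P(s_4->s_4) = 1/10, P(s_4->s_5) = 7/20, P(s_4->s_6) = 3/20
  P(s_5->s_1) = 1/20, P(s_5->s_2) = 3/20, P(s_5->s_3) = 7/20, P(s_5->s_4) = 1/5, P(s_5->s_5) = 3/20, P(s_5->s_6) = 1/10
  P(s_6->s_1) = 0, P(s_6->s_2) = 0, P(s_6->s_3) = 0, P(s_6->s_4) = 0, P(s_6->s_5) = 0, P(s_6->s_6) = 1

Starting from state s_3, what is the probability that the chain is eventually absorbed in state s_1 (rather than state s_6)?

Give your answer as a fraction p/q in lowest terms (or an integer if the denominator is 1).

Let a_i = P(absorbed in s_1 | start in state i).
Boundary conditions: a_s_1 = 1, a_s_6 = 0.
For each transient state i, a_i = sum_j P(i->j) * a_j:
  a_s_2 = 1/5*a_s_1 + 1/5*a_s_2 + 3/20*a_s_3 + 0*a_s_4 + 1/4*a_s_5 + 1/5*a_s_6
  a_s_3 = 2/5*a_s_1 + 1/20*a_s_2 + 1/4*a_s_3 + 1/5*a_s_4 + 1/10*a_s_5 + 0*a_s_6
  a_s_4 = 3/10*a_s_1 + 1/10*a_s_2 + 0*a_s_3 + 1/10*a_s_4 + 7/20*a_s_5 + 3/20*a_s_6
  a_s_5 = 1/20*a_s_1 + 3/20*a_s_2 + 7/20*a_s_3 + 1/5*a_s_4 + 3/20*a_s_5 + 1/10*a_s_6

Substituting a_s_1 = 1 and a_s_6 = 0, rearrange to (I - Q) a = r where r[i] = P(i -> s_1):
  [4/5, -3/20, 0, -1/4] . (a_s_2, a_s_3, a_s_4, a_s_5) = 1/5
  [-1/20, 3/4, -1/5, -1/10] . (a_s_2, a_s_3, a_s_4, a_s_5) = 2/5
  [-1/10, 0, 9/10, -7/20] . (a_s_2, a_s_3, a_s_4, a_s_5) = 3/10
  [-3/20, -7/20, -1/5, 17/20] . (a_s_2, a_s_3, a_s_4, a_s_5) = 1/20

Solving yields:
  a_s_2 = 16075/26063
  a_s_3 = 21901/26063
  a_s_4 = 34519/52126
  a_s_5 = 17449/26063

Starting state is s_3, so the absorption probability is a_s_3 = 21901/26063.

Answer: 21901/26063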